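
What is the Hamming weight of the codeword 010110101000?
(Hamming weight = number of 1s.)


Counting 1s in 010110101000

5


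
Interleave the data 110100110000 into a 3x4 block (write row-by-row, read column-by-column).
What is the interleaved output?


Matrix:
  1101
  0011
  0000
Read columns: 100100010110

100100010110


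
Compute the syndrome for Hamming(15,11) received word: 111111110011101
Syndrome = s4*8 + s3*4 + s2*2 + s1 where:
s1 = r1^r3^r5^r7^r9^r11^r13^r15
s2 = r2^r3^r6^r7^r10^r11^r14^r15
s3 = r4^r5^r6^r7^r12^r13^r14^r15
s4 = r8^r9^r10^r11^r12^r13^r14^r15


s1=1, s2=0, s3=1, s4=1

Syndrome = 13 (error at position 13)


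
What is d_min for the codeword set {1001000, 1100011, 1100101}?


Comparing all pairs, minimum distance: 2
Can detect 1 errors, correct 0 errors

2


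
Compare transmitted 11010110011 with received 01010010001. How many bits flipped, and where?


XOR: 10000100010

3 error(s) at position(s): 0, 5, 9


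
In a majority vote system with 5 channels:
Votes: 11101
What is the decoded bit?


Ones: 4 out of 5
Threshold: 3

1 (4/5 voted 1)


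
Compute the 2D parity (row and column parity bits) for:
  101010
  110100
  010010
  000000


Row parities: 1100
Column parities: 001100

Row P: 1100, Col P: 001100, Corner: 0


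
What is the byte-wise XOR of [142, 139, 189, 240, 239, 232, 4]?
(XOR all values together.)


XOR chain: 142 ^ 139 ^ 189 ^ 240 ^ 239 ^ 232 ^ 4 = 75

75


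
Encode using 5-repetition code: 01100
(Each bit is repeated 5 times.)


Each bit -> 5 copies

0000011111111110000000000


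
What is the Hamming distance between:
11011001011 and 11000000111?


XOR: 00011001100
Count of 1s: 4

4


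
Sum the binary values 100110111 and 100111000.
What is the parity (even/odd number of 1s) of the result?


100110111 = 311
100111000 = 312
Sum = 623 = 1001101111
1s count = 7

odd parity (7 ones in 1001101111)


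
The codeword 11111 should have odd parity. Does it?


Number of 1s: 5

Yes, parity is correct (5 ones)


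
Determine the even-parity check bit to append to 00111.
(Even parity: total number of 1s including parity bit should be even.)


Number of 1s in data: 3
Parity bit: 1

1


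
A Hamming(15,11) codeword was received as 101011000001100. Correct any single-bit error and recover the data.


Syndrome = 0: no error detected

Data: 11100001100 (no errors)


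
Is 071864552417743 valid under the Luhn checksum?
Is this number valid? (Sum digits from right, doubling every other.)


Luhn sum = 67
67 mod 10 = 7

Invalid (Luhn sum mod 10 = 7)


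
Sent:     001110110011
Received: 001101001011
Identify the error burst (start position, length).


XOR: 000011111000

Burst at position 4, length 5


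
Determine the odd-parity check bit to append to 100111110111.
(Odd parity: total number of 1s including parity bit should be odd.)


Number of 1s in data: 9
Parity bit: 0

0


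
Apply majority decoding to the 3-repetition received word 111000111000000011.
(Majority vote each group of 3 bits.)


Groups: 111, 000, 111, 000, 000, 011
Majority votes: 101001

101001


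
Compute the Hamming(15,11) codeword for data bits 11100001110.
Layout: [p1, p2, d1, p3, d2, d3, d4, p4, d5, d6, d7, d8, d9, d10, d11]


Parity bits: p1=1, p2=1, p3=1, p4=1

111111010001110


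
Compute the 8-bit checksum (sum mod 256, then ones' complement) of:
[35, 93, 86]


Sum = 214 mod 256 = 214
Complement = 41

41


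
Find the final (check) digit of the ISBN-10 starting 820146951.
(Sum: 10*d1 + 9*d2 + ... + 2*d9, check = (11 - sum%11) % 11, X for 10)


Weighted sum: 212
212 mod 11 = 3

Check digit: 8


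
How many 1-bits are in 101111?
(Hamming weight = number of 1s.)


Counting 1s in 101111

5


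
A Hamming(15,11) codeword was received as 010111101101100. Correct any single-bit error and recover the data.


Syndrome = 0: no error detected

Data: 01111101100 (no errors)


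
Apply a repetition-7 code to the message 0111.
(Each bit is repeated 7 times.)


Each bit -> 7 copies

0000000111111111111111111111


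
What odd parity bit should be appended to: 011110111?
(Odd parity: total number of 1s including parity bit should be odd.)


Number of 1s in data: 7
Parity bit: 0

0


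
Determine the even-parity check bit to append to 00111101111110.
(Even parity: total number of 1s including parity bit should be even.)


Number of 1s in data: 10
Parity bit: 0

0


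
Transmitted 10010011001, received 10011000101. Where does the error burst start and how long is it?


XOR: 00001011100

Burst at position 4, length 5


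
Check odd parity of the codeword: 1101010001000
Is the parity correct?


Number of 1s: 5

Yes, parity is correct (5 ones)


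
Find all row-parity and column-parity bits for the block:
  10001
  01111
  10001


Row parities: 000
Column parities: 01111

Row P: 000, Col P: 01111, Corner: 0


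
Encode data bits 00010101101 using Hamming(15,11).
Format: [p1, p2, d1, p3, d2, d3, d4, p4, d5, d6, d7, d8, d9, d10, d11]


Parity bits: p1=1, p2=1, p3=0, p4=0

110000100101101


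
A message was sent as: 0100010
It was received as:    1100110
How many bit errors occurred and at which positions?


XOR: 1000100

2 error(s) at position(s): 0, 4


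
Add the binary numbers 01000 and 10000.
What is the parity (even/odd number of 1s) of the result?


01000 = 8
10000 = 16
Sum = 24 = 11000
1s count = 2

even parity (2 ones in 11000)


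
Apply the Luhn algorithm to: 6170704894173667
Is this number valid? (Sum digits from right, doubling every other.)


Luhn sum = 74
74 mod 10 = 4

Invalid (Luhn sum mod 10 = 4)


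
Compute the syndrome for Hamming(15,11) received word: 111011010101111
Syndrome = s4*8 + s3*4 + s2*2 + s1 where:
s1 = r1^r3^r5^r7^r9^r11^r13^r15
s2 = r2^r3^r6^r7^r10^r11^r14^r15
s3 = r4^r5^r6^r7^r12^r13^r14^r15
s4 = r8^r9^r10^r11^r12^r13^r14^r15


s1=1, s2=0, s3=0, s4=0

Syndrome = 1 (error at position 1)


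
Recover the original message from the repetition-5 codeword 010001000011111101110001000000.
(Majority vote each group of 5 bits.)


Groups: 01000, 10000, 11111, 10111, 00010, 00000
Majority votes: 001100

001100


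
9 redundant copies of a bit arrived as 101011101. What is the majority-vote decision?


Ones: 6 out of 9
Threshold: 5

1 (6/9 voted 1)


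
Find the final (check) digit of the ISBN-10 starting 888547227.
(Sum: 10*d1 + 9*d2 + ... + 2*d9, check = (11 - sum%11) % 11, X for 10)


Weighted sum: 338
338 mod 11 = 8

Check digit: 3


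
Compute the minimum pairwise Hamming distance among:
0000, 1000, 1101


Comparing all pairs, minimum distance: 1
Can detect 0 errors, correct 0 errors

1


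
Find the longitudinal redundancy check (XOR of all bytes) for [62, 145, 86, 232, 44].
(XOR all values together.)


XOR chain: 62 ^ 145 ^ 86 ^ 232 ^ 44 = 61

61


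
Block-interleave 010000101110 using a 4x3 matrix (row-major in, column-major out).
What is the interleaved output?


Matrix:
  010
  000
  101
  110
Read columns: 001110010010

001110010010


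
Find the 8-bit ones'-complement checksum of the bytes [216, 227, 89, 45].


Sum = 577 mod 256 = 65
Complement = 190

190


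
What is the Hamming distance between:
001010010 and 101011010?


XOR: 100001000
Count of 1s: 2

2


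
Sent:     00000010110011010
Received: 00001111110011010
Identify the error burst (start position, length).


XOR: 00001101000000000

Burst at position 4, length 4


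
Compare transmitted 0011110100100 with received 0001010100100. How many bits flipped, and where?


XOR: 0010100000000

2 error(s) at position(s): 2, 4


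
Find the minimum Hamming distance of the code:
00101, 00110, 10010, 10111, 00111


Comparing all pairs, minimum distance: 1
Can detect 0 errors, correct 0 errors

1


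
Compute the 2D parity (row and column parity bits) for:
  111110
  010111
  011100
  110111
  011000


Row parities: 10110
Column parities: 011010

Row P: 10110, Col P: 011010, Corner: 1


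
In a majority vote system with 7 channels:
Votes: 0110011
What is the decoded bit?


Ones: 4 out of 7
Threshold: 4

1 (4/7 voted 1)


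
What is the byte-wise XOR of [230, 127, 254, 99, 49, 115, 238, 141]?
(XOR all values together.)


XOR chain: 230 ^ 127 ^ 254 ^ 99 ^ 49 ^ 115 ^ 238 ^ 141 = 37

37


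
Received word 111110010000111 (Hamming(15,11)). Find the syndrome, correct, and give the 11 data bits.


Syndrome = 5: error at position 5

Data: 10000000111 (corrected bit 5)


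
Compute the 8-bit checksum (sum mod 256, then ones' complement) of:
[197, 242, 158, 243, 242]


Sum = 1082 mod 256 = 58
Complement = 197

197


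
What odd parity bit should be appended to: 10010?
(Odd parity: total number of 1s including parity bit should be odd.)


Number of 1s in data: 2
Parity bit: 1

1


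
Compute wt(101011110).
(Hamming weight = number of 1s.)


Counting 1s in 101011110

6


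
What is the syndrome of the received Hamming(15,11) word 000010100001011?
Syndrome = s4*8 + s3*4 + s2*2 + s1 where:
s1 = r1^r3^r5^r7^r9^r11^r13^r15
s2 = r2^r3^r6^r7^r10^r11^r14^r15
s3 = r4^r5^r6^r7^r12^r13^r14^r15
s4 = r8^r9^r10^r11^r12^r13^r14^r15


s1=1, s2=1, s3=1, s4=1

Syndrome = 15 (error at position 15)


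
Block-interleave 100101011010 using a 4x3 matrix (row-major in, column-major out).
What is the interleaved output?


Matrix:
  100
  101
  011
  010
Read columns: 110000110110

110000110110


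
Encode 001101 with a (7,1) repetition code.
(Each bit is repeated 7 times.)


Each bit -> 7 copies

000000000000001111111111111100000001111111


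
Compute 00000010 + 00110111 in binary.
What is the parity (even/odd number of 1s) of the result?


00000010 = 2
00110111 = 55
Sum = 57 = 111001
1s count = 4

even parity (4 ones in 111001)


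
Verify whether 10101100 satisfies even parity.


Number of 1s: 4

Yes, parity is correct (4 ones)


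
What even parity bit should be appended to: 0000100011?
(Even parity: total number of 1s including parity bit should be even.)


Number of 1s in data: 3
Parity bit: 1

1


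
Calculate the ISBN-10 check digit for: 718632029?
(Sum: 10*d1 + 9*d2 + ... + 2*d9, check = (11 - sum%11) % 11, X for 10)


Weighted sum: 237
237 mod 11 = 6

Check digit: 5


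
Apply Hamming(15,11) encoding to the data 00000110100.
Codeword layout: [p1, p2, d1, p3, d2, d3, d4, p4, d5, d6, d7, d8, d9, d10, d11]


Parity bits: p1=0, p2=0, p3=1, p4=1

000100010110100


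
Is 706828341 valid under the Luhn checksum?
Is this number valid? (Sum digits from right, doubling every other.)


Luhn sum = 41
41 mod 10 = 1

Invalid (Luhn sum mod 10 = 1)


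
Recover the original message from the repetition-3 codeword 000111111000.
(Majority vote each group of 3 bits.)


Groups: 000, 111, 111, 000
Majority votes: 0110

0110


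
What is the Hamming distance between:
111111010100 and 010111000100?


XOR: 101000010000
Count of 1s: 3

3


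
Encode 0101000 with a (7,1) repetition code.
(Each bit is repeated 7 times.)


Each bit -> 7 copies

0000000111111100000001111111000000000000000000000


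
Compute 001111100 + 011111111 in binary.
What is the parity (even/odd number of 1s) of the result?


001111100 = 124
011111111 = 255
Sum = 379 = 101111011
1s count = 7

odd parity (7 ones in 101111011)


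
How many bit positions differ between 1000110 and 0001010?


XOR: 1001100
Count of 1s: 3

3


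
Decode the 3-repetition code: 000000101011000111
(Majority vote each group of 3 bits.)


Groups: 000, 000, 101, 011, 000, 111
Majority votes: 001101

001101


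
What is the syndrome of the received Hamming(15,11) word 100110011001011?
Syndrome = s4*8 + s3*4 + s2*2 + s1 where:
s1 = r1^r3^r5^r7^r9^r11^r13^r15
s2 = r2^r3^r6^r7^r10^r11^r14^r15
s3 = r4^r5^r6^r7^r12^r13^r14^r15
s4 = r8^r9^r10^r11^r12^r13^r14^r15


s1=0, s2=0, s3=1, s4=1

Syndrome = 12 (error at position 12)


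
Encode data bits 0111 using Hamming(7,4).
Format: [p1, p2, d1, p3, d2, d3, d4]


Parity bits: p1=0, p2=0, p3=1

0001111


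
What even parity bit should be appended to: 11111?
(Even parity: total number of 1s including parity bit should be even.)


Number of 1s in data: 5
Parity bit: 1

1


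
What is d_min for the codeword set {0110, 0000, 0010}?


Comparing all pairs, minimum distance: 1
Can detect 0 errors, correct 0 errors

1


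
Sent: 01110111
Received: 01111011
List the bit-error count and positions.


XOR: 00001100

2 error(s) at position(s): 4, 5


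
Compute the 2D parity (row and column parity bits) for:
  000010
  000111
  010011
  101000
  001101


Row parities: 11101
Column parities: 110011

Row P: 11101, Col P: 110011, Corner: 0


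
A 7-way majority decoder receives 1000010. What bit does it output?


Ones: 2 out of 7
Threshold: 4

0 (2/7 voted 1)


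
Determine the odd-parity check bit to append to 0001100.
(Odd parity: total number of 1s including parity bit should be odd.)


Number of 1s in data: 2
Parity bit: 1

1


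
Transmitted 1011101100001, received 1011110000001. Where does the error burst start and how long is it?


XOR: 0000011100000

Burst at position 5, length 3


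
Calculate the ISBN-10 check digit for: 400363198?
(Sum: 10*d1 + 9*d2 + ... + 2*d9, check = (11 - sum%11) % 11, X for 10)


Weighted sum: 159
159 mod 11 = 5

Check digit: 6


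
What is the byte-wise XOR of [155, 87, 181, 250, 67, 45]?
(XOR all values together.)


XOR chain: 155 ^ 87 ^ 181 ^ 250 ^ 67 ^ 45 = 237

237


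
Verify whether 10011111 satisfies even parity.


Number of 1s: 6

Yes, parity is correct (6 ones)


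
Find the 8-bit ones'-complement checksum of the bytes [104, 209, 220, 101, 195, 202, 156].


Sum = 1187 mod 256 = 163
Complement = 92

92


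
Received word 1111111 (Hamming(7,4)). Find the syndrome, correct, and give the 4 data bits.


Syndrome = 0: no error detected

Data: 1111 (no errors)


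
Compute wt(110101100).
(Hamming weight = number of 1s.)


Counting 1s in 110101100

5


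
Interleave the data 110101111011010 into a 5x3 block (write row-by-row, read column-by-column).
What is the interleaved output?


Matrix:
  110
  101
  111
  011
  010
Read columns: 111001011101110

111001011101110


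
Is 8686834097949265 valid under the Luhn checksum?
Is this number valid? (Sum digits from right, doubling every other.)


Luhn sum = 92
92 mod 10 = 2

Invalid (Luhn sum mod 10 = 2)


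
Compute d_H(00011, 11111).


XOR: 11100
Count of 1s: 3

3


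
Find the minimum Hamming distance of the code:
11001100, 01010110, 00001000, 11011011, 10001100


Comparing all pairs, minimum distance: 1
Can detect 0 errors, correct 0 errors

1


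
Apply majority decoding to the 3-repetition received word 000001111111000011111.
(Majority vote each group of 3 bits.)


Groups: 000, 001, 111, 111, 000, 011, 111
Majority votes: 0011011

0011011


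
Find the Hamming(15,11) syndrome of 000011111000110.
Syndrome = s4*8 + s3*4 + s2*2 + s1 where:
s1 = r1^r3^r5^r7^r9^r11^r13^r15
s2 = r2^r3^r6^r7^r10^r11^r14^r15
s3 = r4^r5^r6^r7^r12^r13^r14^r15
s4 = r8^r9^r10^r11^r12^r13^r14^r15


s1=0, s2=1, s3=1, s4=0

Syndrome = 6 (error at position 6)


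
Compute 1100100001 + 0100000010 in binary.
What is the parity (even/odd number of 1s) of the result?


1100100001 = 801
0100000010 = 258
Sum = 1059 = 10000100011
1s count = 4

even parity (4 ones in 10000100011)


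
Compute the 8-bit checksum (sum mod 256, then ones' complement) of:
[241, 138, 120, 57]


Sum = 556 mod 256 = 44
Complement = 211

211


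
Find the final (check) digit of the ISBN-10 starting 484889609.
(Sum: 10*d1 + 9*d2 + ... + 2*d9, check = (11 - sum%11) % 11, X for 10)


Weighted sum: 335
335 mod 11 = 5

Check digit: 6


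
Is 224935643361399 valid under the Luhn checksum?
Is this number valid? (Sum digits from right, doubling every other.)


Luhn sum = 75
75 mod 10 = 5

Invalid (Luhn sum mod 10 = 5)


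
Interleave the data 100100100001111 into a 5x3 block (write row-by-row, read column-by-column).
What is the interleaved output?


Matrix:
  100
  100
  100
  001
  111
Read columns: 111010000100011

111010000100011


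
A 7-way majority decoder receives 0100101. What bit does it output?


Ones: 3 out of 7
Threshold: 4

0 (3/7 voted 1)


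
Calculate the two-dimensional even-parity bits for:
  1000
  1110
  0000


Row parities: 110
Column parities: 0110

Row P: 110, Col P: 0110, Corner: 0


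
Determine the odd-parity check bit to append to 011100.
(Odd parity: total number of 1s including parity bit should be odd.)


Number of 1s in data: 3
Parity bit: 0

0


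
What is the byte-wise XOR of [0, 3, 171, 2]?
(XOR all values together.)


XOR chain: 0 ^ 3 ^ 171 ^ 2 = 170

170


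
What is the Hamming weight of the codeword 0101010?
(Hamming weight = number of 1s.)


Counting 1s in 0101010

3


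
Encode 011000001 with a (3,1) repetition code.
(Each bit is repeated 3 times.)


Each bit -> 3 copies

000111111000000000000000111


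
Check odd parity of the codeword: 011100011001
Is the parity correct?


Number of 1s: 6

No, parity error (6 ones)


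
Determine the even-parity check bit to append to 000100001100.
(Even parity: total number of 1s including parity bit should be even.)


Number of 1s in data: 3
Parity bit: 1

1


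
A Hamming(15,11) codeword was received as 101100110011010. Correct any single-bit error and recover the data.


Syndrome = 0: no error detected

Data: 10010011010 (no errors)


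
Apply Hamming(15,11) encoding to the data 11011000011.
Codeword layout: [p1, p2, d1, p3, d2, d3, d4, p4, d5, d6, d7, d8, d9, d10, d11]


Parity bits: p1=1, p2=0, p3=0, p4=1

101010111000011


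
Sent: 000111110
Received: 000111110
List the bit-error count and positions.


XOR: 000000000

0 errors (received matches sent)


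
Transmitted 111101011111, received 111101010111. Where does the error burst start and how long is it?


XOR: 000000001000

Burst at position 8, length 1


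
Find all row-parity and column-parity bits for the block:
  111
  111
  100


Row parities: 111
Column parities: 100

Row P: 111, Col P: 100, Corner: 1


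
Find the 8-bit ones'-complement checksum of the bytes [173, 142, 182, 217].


Sum = 714 mod 256 = 202
Complement = 53

53


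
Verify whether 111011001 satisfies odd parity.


Number of 1s: 6

No, parity error (6 ones)


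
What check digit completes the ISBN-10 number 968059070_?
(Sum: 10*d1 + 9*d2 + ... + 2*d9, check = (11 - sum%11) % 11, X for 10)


Weighted sum: 304
304 mod 11 = 7

Check digit: 4


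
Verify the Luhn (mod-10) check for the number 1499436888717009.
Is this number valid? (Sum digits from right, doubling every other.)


Luhn sum = 81
81 mod 10 = 1

Invalid (Luhn sum mod 10 = 1)


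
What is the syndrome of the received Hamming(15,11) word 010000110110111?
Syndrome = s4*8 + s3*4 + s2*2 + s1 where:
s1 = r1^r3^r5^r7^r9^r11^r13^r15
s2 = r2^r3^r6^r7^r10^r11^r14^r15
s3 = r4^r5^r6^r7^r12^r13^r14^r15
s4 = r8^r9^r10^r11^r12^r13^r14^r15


s1=0, s2=0, s3=0, s4=0

Syndrome = 0 (no error)


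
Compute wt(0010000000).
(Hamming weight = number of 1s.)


Counting 1s in 0010000000

1


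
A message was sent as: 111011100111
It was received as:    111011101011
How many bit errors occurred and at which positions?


XOR: 000000001100

2 error(s) at position(s): 8, 9


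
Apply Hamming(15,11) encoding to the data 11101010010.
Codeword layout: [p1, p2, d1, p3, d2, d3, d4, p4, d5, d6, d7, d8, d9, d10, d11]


Parity bits: p1=0, p2=0, p3=1, p4=1

001111011010010


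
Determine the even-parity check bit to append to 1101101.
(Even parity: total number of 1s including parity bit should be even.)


Number of 1s in data: 5
Parity bit: 1

1


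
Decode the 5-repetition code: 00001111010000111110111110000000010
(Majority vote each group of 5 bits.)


Groups: 00001, 11101, 00001, 11110, 11111, 00000, 00010
Majority votes: 0101100

0101100


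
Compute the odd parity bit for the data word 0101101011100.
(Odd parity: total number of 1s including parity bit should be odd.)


Number of 1s in data: 7
Parity bit: 0

0


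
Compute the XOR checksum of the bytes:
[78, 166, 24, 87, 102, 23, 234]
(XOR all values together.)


XOR chain: 78 ^ 166 ^ 24 ^ 87 ^ 102 ^ 23 ^ 234 = 60

60


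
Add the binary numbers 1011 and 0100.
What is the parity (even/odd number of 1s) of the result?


1011 = 11
0100 = 4
Sum = 15 = 1111
1s count = 4

even parity (4 ones in 1111)


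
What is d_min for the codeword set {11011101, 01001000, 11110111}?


Comparing all pairs, minimum distance: 3
Can detect 2 errors, correct 1 errors

3


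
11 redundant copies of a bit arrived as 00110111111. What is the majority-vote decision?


Ones: 8 out of 11
Threshold: 6

1 (8/11 voted 1)


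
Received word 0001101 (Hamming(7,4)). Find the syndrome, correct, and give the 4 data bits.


Syndrome = 6: error at position 6

Data: 0111 (corrected bit 6)


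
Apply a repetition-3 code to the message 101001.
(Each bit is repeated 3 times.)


Each bit -> 3 copies

111000111000000111


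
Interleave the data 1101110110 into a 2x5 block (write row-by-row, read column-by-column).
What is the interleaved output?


Matrix:
  11011
  10110
Read columns: 1110011110

1110011110


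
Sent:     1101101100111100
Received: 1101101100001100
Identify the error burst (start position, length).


XOR: 0000000000110000

Burst at position 10, length 2


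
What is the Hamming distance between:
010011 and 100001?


XOR: 110010
Count of 1s: 3

3


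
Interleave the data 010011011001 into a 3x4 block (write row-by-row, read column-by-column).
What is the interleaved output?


Matrix:
  0100
  1101
  1001
Read columns: 011110000011

011110000011


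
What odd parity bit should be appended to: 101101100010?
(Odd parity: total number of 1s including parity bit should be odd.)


Number of 1s in data: 6
Parity bit: 1

1


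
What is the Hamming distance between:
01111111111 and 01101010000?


XOR: 00010101111
Count of 1s: 6

6


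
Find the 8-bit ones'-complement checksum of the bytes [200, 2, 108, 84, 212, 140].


Sum = 746 mod 256 = 234
Complement = 21

21


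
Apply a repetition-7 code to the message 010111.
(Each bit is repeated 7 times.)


Each bit -> 7 copies

000000011111110000000111111111111111111111


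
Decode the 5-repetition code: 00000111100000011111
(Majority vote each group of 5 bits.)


Groups: 00000, 11110, 00000, 11111
Majority votes: 0101

0101


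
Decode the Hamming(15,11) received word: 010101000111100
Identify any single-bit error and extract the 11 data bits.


Syndrome = 0: no error detected

Data: 00100111100 (no errors)


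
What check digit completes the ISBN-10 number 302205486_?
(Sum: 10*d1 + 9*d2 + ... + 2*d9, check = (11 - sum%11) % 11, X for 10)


Weighted sum: 137
137 mod 11 = 5

Check digit: 6


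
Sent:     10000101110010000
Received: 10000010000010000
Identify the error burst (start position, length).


XOR: 00000111110000000

Burst at position 5, length 5


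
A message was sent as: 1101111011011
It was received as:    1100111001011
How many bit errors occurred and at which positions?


XOR: 0001000010000

2 error(s) at position(s): 3, 8


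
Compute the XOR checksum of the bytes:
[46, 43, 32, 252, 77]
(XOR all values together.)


XOR chain: 46 ^ 43 ^ 32 ^ 252 ^ 77 = 148

148


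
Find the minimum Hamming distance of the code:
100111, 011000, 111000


Comparing all pairs, minimum distance: 1
Can detect 0 errors, correct 0 errors

1


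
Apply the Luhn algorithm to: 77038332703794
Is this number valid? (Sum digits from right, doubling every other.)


Luhn sum = 64
64 mod 10 = 4

Invalid (Luhn sum mod 10 = 4)


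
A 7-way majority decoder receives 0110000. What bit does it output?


Ones: 2 out of 7
Threshold: 4

0 (2/7 voted 1)


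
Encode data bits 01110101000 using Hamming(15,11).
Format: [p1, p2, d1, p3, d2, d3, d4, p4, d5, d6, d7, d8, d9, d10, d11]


Parity bits: p1=0, p2=1, p3=0, p4=0

010011100101000


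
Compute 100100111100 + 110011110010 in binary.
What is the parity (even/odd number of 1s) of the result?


100100111100 = 2364
110011110010 = 3314
Sum = 5678 = 1011000101110
1s count = 7

odd parity (7 ones in 1011000101110)


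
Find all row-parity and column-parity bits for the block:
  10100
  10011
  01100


Row parities: 010
Column parities: 01011

Row P: 010, Col P: 01011, Corner: 1


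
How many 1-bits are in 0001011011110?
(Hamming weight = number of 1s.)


Counting 1s in 0001011011110

7


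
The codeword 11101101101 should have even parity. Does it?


Number of 1s: 8

Yes, parity is correct (8 ones)


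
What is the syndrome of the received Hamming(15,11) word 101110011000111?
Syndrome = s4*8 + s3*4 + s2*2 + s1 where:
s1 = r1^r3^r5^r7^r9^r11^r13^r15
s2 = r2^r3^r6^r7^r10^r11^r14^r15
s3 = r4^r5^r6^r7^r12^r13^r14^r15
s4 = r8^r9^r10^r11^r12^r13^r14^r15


s1=0, s2=1, s3=1, s4=1

Syndrome = 14 (error at position 14)


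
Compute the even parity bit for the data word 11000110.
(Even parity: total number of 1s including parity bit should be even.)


Number of 1s in data: 4
Parity bit: 0

0


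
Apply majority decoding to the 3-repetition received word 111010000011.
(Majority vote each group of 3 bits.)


Groups: 111, 010, 000, 011
Majority votes: 1001

1001


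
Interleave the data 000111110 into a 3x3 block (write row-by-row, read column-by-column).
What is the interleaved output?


Matrix:
  000
  111
  110
Read columns: 011011010

011011010


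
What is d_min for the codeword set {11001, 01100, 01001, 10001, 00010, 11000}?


Comparing all pairs, minimum distance: 1
Can detect 0 errors, correct 0 errors

1


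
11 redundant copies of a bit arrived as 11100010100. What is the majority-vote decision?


Ones: 5 out of 11
Threshold: 6

0 (5/11 voted 1)


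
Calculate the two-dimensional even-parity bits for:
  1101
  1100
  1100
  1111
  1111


Row parities: 10000
Column parities: 1101

Row P: 10000, Col P: 1101, Corner: 1


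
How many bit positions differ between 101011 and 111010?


XOR: 010001
Count of 1s: 2

2


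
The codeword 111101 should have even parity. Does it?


Number of 1s: 5

No, parity error (5 ones)


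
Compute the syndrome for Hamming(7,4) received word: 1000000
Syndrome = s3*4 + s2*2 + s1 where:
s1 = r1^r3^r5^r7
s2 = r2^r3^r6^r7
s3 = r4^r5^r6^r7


s1=1, s2=0, s3=0

Syndrome = 1 (error at position 1)


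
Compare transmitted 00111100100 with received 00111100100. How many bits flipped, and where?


XOR: 00000000000

0 errors (received matches sent)


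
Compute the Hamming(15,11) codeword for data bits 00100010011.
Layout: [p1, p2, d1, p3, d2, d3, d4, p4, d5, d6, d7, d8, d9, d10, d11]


Parity bits: p1=0, p2=0, p3=1, p4=1

000101010010011


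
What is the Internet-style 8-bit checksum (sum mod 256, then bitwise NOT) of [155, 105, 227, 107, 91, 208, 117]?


Sum = 1010 mod 256 = 242
Complement = 13

13


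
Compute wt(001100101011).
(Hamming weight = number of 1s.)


Counting 1s in 001100101011

6


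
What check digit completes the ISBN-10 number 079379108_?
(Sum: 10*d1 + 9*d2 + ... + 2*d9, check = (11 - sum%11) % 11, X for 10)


Weighted sum: 263
263 mod 11 = 10

Check digit: 1


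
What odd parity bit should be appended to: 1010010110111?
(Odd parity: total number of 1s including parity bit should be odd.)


Number of 1s in data: 8
Parity bit: 1

1


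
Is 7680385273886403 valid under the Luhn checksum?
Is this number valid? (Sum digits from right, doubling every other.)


Luhn sum = 68
68 mod 10 = 8

Invalid (Luhn sum mod 10 = 8)


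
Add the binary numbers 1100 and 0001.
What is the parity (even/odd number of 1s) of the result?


1100 = 12
0001 = 1
Sum = 13 = 1101
1s count = 3

odd parity (3 ones in 1101)


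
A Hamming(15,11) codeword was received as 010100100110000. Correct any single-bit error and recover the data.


Syndrome = 0: no error detected

Data: 00010110000 (no errors)


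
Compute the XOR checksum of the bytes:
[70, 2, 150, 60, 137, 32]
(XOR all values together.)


XOR chain: 70 ^ 2 ^ 150 ^ 60 ^ 137 ^ 32 = 71

71


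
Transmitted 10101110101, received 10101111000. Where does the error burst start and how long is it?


XOR: 00000001101

Burst at position 7, length 4


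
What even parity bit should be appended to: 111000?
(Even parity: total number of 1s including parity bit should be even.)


Number of 1s in data: 3
Parity bit: 1

1


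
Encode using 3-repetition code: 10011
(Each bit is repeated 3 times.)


Each bit -> 3 copies

111000000111111


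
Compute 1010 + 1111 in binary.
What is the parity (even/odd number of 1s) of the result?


1010 = 10
1111 = 15
Sum = 25 = 11001
1s count = 3

odd parity (3 ones in 11001)


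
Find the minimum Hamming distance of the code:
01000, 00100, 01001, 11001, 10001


Comparing all pairs, minimum distance: 1
Can detect 0 errors, correct 0 errors

1


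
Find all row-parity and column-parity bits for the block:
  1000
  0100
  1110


Row parities: 111
Column parities: 0010

Row P: 111, Col P: 0010, Corner: 1


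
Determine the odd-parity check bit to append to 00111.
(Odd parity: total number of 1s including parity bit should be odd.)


Number of 1s in data: 3
Parity bit: 0

0


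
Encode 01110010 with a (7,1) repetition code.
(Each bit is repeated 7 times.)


Each bit -> 7 copies

00000001111111111111111111110000000000000011111110000000


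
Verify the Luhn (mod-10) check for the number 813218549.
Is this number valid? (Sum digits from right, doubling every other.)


Luhn sum = 47
47 mod 10 = 7

Invalid (Luhn sum mod 10 = 7)


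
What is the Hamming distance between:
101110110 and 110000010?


XOR: 011110100
Count of 1s: 5

5


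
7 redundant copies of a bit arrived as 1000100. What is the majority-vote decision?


Ones: 2 out of 7
Threshold: 4

0 (2/7 voted 1)


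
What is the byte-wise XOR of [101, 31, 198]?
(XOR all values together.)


XOR chain: 101 ^ 31 ^ 198 = 188

188


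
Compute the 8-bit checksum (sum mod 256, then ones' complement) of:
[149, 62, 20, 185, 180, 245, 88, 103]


Sum = 1032 mod 256 = 8
Complement = 247

247


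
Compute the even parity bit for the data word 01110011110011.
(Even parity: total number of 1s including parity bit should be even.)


Number of 1s in data: 9
Parity bit: 1

1


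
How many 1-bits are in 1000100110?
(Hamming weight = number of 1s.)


Counting 1s in 1000100110

4


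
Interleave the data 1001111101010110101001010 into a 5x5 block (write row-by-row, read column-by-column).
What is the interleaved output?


Matrix:
  10011
  11101
  01011
  01010
  01010
Read columns: 1100001111010001011111100

1100001111010001011111100


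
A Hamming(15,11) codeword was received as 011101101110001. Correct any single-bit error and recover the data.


Syndrome = 3: error at position 3

Data: 00111110001 (corrected bit 3)


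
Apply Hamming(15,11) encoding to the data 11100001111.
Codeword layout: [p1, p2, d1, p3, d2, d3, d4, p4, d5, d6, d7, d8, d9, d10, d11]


Parity bits: p1=0, p2=0, p3=0, p4=0

001011000001111


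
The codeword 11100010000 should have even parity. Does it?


Number of 1s: 4

Yes, parity is correct (4 ones)


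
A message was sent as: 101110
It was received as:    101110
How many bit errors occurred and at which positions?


XOR: 000000

0 errors (received matches sent)


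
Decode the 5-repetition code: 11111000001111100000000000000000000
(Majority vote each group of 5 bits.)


Groups: 11111, 00000, 11111, 00000, 00000, 00000, 00000
Majority votes: 1010000

1010000


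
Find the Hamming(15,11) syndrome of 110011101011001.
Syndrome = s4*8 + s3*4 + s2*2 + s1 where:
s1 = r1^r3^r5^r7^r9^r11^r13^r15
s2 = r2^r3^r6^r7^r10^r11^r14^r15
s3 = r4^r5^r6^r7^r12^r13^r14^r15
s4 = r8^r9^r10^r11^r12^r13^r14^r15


s1=0, s2=1, s3=1, s4=0

Syndrome = 6 (error at position 6)


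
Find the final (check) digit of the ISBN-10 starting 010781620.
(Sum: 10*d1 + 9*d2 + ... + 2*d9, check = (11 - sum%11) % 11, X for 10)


Weighted sum: 141
141 mod 11 = 9

Check digit: 2


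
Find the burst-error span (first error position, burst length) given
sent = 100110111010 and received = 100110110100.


XOR: 000000001110

Burst at position 8, length 3


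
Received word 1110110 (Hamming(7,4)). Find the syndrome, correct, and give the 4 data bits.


Syndrome = 3: error at position 3

Data: 0110 (corrected bit 3)


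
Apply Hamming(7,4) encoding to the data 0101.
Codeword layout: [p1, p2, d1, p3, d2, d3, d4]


Parity bits: p1=0, p2=1, p3=0

0100101


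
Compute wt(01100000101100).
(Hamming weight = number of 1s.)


Counting 1s in 01100000101100

5


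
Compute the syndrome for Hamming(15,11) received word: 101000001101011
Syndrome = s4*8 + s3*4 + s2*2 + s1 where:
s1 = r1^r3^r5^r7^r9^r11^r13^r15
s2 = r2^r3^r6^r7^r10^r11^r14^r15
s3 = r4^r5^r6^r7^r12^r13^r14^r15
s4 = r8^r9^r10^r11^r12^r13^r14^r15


s1=0, s2=0, s3=1, s4=1

Syndrome = 12 (error at position 12)


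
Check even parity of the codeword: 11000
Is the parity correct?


Number of 1s: 2

Yes, parity is correct (2 ones)


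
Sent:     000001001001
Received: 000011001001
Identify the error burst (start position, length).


XOR: 000010000000

Burst at position 4, length 1


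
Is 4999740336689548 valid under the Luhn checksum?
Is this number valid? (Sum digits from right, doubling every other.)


Luhn sum = 100
100 mod 10 = 0

Valid (Luhn sum mod 10 = 0)


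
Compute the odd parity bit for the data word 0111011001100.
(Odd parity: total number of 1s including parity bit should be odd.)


Number of 1s in data: 7
Parity bit: 0

0


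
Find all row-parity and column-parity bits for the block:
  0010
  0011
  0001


Row parities: 101
Column parities: 0000

Row P: 101, Col P: 0000, Corner: 0


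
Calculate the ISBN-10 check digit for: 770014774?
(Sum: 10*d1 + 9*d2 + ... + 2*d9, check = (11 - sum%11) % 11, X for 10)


Weighted sum: 216
216 mod 11 = 7

Check digit: 4


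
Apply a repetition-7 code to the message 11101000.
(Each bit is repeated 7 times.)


Each bit -> 7 copies

11111111111111111111100000001111111000000000000000000000


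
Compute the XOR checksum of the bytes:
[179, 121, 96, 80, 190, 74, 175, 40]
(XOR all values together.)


XOR chain: 179 ^ 121 ^ 96 ^ 80 ^ 190 ^ 74 ^ 175 ^ 40 = 137

137


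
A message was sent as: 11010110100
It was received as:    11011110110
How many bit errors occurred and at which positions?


XOR: 00001000010

2 error(s) at position(s): 4, 9


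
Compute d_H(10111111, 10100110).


XOR: 00011001
Count of 1s: 3

3


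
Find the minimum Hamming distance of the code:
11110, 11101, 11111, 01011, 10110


Comparing all pairs, minimum distance: 1
Can detect 0 errors, correct 0 errors

1


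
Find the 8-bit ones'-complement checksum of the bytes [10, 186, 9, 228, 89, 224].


Sum = 746 mod 256 = 234
Complement = 21

21


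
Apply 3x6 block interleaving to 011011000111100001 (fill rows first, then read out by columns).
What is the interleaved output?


Matrix:
  011011
  000111
  100001
Read columns: 001100100010110111

001100100010110111


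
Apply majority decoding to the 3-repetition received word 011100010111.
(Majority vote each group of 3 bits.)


Groups: 011, 100, 010, 111
Majority votes: 1001

1001


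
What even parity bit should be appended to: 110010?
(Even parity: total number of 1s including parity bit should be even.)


Number of 1s in data: 3
Parity bit: 1

1


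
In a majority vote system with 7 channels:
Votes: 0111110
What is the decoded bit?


Ones: 5 out of 7
Threshold: 4

1 (5/7 voted 1)


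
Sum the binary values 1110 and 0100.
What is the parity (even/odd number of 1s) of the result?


1110 = 14
0100 = 4
Sum = 18 = 10010
1s count = 2

even parity (2 ones in 10010)


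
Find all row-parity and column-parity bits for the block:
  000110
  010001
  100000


Row parities: 001
Column parities: 110111

Row P: 001, Col P: 110111, Corner: 1


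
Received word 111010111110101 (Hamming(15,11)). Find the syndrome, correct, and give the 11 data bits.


Syndrome = 0: no error detected

Data: 11011110101 (no errors)


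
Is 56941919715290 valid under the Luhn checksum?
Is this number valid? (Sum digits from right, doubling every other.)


Luhn sum = 60
60 mod 10 = 0

Valid (Luhn sum mod 10 = 0)


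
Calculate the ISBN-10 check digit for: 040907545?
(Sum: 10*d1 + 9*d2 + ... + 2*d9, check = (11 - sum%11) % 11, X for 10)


Weighted sum: 176
176 mod 11 = 0

Check digit: 0


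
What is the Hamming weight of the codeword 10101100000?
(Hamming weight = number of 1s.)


Counting 1s in 10101100000

4


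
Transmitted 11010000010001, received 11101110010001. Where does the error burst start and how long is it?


XOR: 00111110000000

Burst at position 2, length 5


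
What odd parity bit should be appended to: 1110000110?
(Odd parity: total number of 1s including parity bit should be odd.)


Number of 1s in data: 5
Parity bit: 0

0


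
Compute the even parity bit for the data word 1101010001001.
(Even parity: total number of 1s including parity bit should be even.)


Number of 1s in data: 6
Parity bit: 0

0


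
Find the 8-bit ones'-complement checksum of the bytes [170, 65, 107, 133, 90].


Sum = 565 mod 256 = 53
Complement = 202

202


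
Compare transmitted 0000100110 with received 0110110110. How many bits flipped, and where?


XOR: 0110010000

3 error(s) at position(s): 1, 2, 5


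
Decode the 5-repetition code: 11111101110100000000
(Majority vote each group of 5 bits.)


Groups: 11111, 10111, 01000, 00000
Majority votes: 1100

1100


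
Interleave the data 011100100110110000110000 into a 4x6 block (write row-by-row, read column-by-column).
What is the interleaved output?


Matrix:
  011100
  100110
  110000
  110000
Read columns: 011110111000110001000000

011110111000110001000000


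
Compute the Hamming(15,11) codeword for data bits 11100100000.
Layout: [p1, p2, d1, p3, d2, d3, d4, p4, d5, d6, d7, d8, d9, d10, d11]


Parity bits: p1=0, p2=1, p3=0, p4=1

011011010100000


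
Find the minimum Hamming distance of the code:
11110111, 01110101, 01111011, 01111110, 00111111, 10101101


Comparing all pairs, minimum distance: 2
Can detect 1 errors, correct 0 errors

2


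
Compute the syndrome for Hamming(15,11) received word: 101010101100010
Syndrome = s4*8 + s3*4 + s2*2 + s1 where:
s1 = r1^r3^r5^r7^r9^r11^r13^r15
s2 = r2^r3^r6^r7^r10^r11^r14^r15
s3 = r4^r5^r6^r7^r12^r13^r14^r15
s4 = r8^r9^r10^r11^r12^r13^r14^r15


s1=1, s2=0, s3=1, s4=1

Syndrome = 13 (error at position 13)


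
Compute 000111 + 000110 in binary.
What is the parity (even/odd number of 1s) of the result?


000111 = 7
000110 = 6
Sum = 13 = 1101
1s count = 3

odd parity (3 ones in 1101)


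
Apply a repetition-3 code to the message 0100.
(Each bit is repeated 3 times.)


Each bit -> 3 copies

000111000000
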